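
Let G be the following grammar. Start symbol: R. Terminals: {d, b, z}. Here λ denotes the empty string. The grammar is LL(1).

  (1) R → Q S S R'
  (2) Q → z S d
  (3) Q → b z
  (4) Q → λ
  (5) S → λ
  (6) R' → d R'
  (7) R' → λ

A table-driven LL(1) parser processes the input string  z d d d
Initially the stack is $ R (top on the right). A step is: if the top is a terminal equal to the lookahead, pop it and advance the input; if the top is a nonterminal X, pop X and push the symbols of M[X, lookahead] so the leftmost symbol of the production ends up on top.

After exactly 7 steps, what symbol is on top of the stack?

R'

     Stack           Input      Action
  1  $ R             z d d d $  expand R → Q S S R'
  2  $ R' S S Q      z d d d $  expand Q → z S d
  3  $ R' S S d S z  z d d d $  match z
  4  $ R' S S d S    d d d $    expand S → λ
  5  $ R' S S d      d d d $    match d
  6  $ R' S S        d d $      expand S → λ
  7  $ R' S          d d $      expand S → λ
Stack after step 7: $ R' (top = R').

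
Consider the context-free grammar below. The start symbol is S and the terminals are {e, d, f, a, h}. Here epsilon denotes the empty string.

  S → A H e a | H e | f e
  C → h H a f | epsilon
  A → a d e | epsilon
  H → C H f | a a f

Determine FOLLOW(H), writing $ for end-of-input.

FIRST(C) = {epsilon, h}
FIRST(A) = {epsilon, a}
FIRST(H) = {a, h}  (via C H f)
FIRST(S) = {a, f, h}  (via A H e a, H e)
FOLLOW(S) includes $ since S is the start symbol.
FOLLOW(S): S appears on no right-hand side. Thus FOLLOW(S) = {$}.
FOLLOW(C): in H→C H f, C is followed by H f with FIRST {a, h}. Thus FOLLOW(C) = {a, h}.
FOLLOW(A): in S→A H e a, A is followed by H e a with FIRST {a, h}. Thus FOLLOW(A) = {a, h}.
FOLLOW(H): in S→A H e a, H is followed by e a with FIRST {e}; in S→H e, H is followed by e with FIRST {e}; in C→h H a f, H is followed by a f with FIRST {a}; in H→C H f, H is followed by f with FIRST {f}. Thus FOLLOW(H) = {a, e, f}.

{a, e, f}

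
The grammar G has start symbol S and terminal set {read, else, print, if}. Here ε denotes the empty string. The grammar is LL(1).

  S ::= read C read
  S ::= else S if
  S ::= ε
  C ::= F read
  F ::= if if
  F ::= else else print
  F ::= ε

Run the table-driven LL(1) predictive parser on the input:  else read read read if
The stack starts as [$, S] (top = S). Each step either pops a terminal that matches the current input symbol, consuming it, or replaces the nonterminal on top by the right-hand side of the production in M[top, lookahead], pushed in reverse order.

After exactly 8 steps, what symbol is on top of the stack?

if

step 1: stack=$ S  input=else read read read if $  — expand S ::= else S if
step 2: stack=$ if S else  input=else read read read if $  — match else
step 3: stack=$ if S  input=read read read if $  — expand S ::= read C read
step 4: stack=$ if read C read  input=read read read if $  — match read
step 5: stack=$ if read C  input=read read if $  — expand C ::= F read
step 6: stack=$ if read read F  input=read read if $  — expand F ::= ε
step 7: stack=$ if read read  input=read read if $  — match read
step 8: stack=$ if read  input=read if $  — match read
Stack after step 8: $ if (top = if).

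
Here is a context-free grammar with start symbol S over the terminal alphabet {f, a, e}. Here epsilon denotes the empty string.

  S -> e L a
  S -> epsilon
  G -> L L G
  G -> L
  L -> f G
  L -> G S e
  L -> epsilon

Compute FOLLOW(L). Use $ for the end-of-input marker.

{a, e, f}

FIRST(S) = {epsilon, e}
FIRST(G) = {epsilon, e, f}  (via L L G, L)
FIRST(L) = {epsilon, e, f}  (via G S e)
FOLLOW(S) includes $ since S is the start symbol.
FOLLOW(S): in L->G S e, S is followed by e with FIRST {e}. Thus FOLLOW(S) = {$, e}.
FOLLOW(G): in G->L L G, the suffix after G is empty (adds nothing new); in L->f G, the suffix after G is empty, so FOLLOW(G) ⊇ FOLLOW(L) = {a, e, f}; in L->G S e, G is followed by S e with FIRST {e}. Thus FOLLOW(G) = {a, e, f}.
FOLLOW(L): in S->e L a, L is followed by a with FIRST {a}; in G->L L G (occurrence 1), L is followed by L G with FIRST {epsilon, e, f}; in G->L L G (occurrence 1), the suffix after L is nullable, so FOLLOW(L) ⊇ FOLLOW(G) = {a, e, f}; in G->L L G (occurrence 2), L is followed by G with FIRST {epsilon, e, f}; in G->L L G (occurrence 2), the suffix after L is nullable, so FOLLOW(L) ⊇ FOLLOW(G) = {a, e, f}; in G->L, the suffix after L is empty, so FOLLOW(L) ⊇ FOLLOW(G) = {a, e, f}. Thus FOLLOW(L) = {a, e, f}.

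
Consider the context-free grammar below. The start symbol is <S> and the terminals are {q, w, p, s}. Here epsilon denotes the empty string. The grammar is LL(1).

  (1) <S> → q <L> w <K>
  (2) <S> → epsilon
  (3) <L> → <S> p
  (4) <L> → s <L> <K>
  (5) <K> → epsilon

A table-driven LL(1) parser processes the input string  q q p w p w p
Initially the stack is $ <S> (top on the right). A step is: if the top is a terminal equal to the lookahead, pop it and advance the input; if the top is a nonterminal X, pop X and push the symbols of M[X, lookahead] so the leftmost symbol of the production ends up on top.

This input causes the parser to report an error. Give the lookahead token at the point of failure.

p

step 1: stack=$ <S>  input=q q p w p w p $  — expand <S> → q <L> w <K>
step 2: stack=$ <K> w <L> q  input=q q p w p w p $  — match q
step 3: stack=$ <K> w <L>  input=q p w p w p $  — expand <L> → <S> p
step 4: stack=$ <K> w p <S>  input=q p w p w p $  — expand <S> → q <L> w <K>
step 5: stack=$ <K> w p <K> w <L> q  input=q p w p w p $  — match q
step 6: stack=$ <K> w p <K> w <L>  input=p w p w p $  — expand <L> → <S> p
step 7: stack=$ <K> w p <K> w p <S>  input=p w p w p $  — expand <S> → epsilon
step 8: stack=$ <K> w p <K> w p  input=p w p w p $  — match p
step 9: stack=$ <K> w p <K> w  input=w p w p $  — match w
step 10: stack=$ <K> w p <K>  input=p w p $  — expand <K> → epsilon
step 11: stack=$ <K> w p  input=p w p $  — match p
step 12: stack=$ <K> w  input=w p $  — match w
step 13: stack=$ <K>  input=p $  — expand <K> → epsilon
step 14: stack=$  input=p $  — error: stack empty but input remains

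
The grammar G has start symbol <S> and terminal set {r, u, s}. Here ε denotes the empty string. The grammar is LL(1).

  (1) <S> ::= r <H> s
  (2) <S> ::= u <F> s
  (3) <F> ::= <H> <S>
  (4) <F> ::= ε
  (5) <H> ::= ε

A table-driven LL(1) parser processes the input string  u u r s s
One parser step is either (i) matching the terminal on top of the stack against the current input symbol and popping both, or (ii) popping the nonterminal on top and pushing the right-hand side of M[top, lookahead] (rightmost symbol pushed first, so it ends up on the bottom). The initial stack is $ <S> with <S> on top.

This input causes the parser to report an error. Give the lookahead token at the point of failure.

      Stack          Input        Action
   1  $ <S>          u u r s s $  expand <S> ::= u <F> s
   2  $ s <F> u      u u r s s $  match u
   3  $ s <F>        u r s s $    expand <F> ::= <H> <S>
   4  $ s <S> <H>    u r s s $    expand <H> ::= ε
   5  $ s <S>        u r s s $    expand <S> ::= u <F> s
   6  $ s s <F> u    u r s s $    match u
   7  $ s s <F>      r s s $      expand <F> ::= <H> <S>
   8  $ s s <S> <H>  r s s $      expand <H> ::= ε
   9  $ s s <S>      r s s $      expand <S> ::= r <H> s
  10  $ s s s <H> r  r s s $      match r
  11  $ s s s <H>    s s $        expand <H> ::= ε
  12  $ s s s        s s $        match s
  13  $ s s          s $          match s
  14  $ s            $            error: top is terminal s but lookahead is $

$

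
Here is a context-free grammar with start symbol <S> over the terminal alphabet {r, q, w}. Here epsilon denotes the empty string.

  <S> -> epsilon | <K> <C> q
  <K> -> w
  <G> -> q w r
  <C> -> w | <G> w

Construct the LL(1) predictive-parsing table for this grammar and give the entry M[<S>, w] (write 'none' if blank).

FIRST(<K>): from <K>->w we get {w}. So FIRST(<K>) = {w}.
FIRST(<G>): from <G>->q w r we get {q}. So FIRST(<G>) = {q}.
FIRST(<S>): from <S>->epsilon we get {epsilon}; from <S>-><K> <C> q we get {w}. So FIRST(<S>) = {epsilon, w}.
FIRST(<C>): from <C>->w we get {w}; from <C>-><G> w we get {q}. So FIRST(<C>) = {q, w}.
FOLLOW(<S>) includes $ since <S> is the start symbol.
FOLLOW(<S>): <S> appears on no right-hand side. Thus FOLLOW(<S>) = {$}.
For <S> -> epsilon: FIRST(epsilon) = {epsilon}, so it goes in M[<S>, t] for t ∈ {}; since epsilon ∈ FIRST, also for every t ∈ FOLLOW(<S>) = {$}.
For <S> -> <K> <C> q: FIRST(<K> <C> q) = {w}, so it goes in M[<S>, t] for t ∈ {w}.

<S> -> <K> <C> q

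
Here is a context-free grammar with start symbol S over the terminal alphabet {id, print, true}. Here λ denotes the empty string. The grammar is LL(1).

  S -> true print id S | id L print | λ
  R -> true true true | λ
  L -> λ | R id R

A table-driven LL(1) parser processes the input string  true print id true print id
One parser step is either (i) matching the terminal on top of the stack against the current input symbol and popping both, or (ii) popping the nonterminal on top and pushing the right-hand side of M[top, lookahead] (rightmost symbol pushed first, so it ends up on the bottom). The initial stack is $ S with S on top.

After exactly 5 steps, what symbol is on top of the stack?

step 1: stack=$ S  input=true print id true print id $  — expand S -> true print id S
step 2: stack=$ S id print true  input=true print id true print id $  — match true
step 3: stack=$ S id print  input=print id true print id $  — match print
step 4: stack=$ S id  input=id true print id $  — match id
step 5: stack=$ S  input=true print id $  — expand S -> true print id S
Stack after step 5: $ S id print true (top = true).

true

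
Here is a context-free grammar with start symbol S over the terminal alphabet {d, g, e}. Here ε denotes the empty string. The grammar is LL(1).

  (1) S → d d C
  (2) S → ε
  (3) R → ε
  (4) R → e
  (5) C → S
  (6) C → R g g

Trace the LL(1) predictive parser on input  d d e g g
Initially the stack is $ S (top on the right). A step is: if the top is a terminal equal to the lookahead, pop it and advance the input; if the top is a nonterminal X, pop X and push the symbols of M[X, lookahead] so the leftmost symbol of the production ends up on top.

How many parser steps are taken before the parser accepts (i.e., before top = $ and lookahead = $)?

step 1: stack=$ S  input=d d e g g $  — expand S → d d C
step 2: stack=$ C d d  input=d d e g g $  — match d
step 3: stack=$ C d  input=d e g g $  — match d
step 4: stack=$ C  input=e g g $  — expand C → R g g
step 5: stack=$ g g R  input=e g g $  — expand R → e
step 6: stack=$ g g e  input=e g g $  — match e
step 7: stack=$ g g  input=g g $  — match g
step 8: stack=$ g  input=g $  — match g
Accept reached after 8 steps.

8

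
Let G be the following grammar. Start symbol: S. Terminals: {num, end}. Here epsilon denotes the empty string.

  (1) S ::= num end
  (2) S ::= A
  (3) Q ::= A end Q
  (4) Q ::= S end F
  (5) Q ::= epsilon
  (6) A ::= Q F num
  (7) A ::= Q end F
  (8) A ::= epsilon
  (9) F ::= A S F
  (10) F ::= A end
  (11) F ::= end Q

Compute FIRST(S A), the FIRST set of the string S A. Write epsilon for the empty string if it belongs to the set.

{epsilon, end, num}

FIRST(S) = {epsilon, end, num}  (via A)
FIRST(Q) = {epsilon, end, num}  (via A end Q, S end F)
FIRST(A) = {epsilon, end, num}  (via Q F num, Q end F)
FIRST(F) = {end, num}  (via A S F, A end)
FIRST(S A): take FIRST of each symbol in turn, carrying on past any symbol whose FIRST contains epsilon; result {epsilon, end, num}.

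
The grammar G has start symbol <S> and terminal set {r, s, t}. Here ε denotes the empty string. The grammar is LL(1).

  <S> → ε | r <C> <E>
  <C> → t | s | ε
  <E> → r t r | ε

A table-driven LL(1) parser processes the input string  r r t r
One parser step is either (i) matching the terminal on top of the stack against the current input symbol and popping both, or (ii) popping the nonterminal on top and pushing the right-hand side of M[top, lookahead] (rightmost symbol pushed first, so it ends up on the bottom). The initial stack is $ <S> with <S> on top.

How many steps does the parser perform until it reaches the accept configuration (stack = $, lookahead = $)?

step 1: stack=$ <S>  input=r r t r $  — expand <S> → r <C> <E>
step 2: stack=$ <E> <C> r  input=r r t r $  — match r
step 3: stack=$ <E> <C>  input=r t r $  — expand <C> → ε
step 4: stack=$ <E>  input=r t r $  — expand <E> → r t r
step 5: stack=$ r t r  input=r t r $  — match r
step 6: stack=$ r t  input=t r $  — match t
step 7: stack=$ r  input=r $  — match r
Accept reached after 7 steps.

7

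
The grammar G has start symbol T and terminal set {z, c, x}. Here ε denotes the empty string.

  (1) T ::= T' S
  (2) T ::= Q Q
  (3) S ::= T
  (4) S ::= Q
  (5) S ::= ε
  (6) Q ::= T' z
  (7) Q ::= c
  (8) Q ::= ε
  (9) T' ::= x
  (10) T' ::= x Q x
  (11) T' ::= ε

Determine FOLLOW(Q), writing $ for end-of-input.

{$, c, x, z}

FIRST(T') = {ε, x}
FIRST(Q) = {ε, c, x, z}  (via T' z)
FIRST(T) = {ε, c, x, z}  (via T' S, Q Q)
FIRST(S) = {ε, c, x, z}  (via T, Q)
FOLLOW(T) includes $ since T is the start symbol.
FOLLOW(T): in S::=T, the suffix after T is empty, so FOLLOW(T) ⊇ FOLLOW(S) = {$}. Thus FOLLOW(T) = {$}.
FOLLOW(S): in T::=T' S, the suffix after S is empty, so FOLLOW(S) ⊇ FOLLOW(T) = {$}. Thus FOLLOW(S) = {$}.
FOLLOW(Q): in T::=Q Q (occurrence 1), Q is followed by Q with FIRST {ε, c, x, z}; in T::=Q Q (occurrence 1), the suffix after Q is nullable, so FOLLOW(Q) ⊇ FOLLOW(T) = {$}; in T::=Q Q (occurrence 2), the suffix after Q is empty, so FOLLOW(Q) ⊇ FOLLOW(T) = {$}; in S::=Q, the suffix after Q is empty, so FOLLOW(Q) ⊇ FOLLOW(S) = {$}; in T'::=x Q x, Q is followed by x with FIRST {x}. Thus FOLLOW(Q) = {$, c, x, z}.
FOLLOW(T'): in T::=T' S, T' is followed by S with FIRST {ε, c, x, z}; in T::=T' S, the suffix after T' is nullable, so FOLLOW(T') ⊇ FOLLOW(T) = {$}; in Q::=T' z, T' is followed by z with FIRST {z}. Thus FOLLOW(T') = {$, c, x, z}.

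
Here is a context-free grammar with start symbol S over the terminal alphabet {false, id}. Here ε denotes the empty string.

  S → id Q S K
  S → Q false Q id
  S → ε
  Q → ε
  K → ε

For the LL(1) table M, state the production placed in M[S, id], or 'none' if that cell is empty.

FIRST(Q) = {ε}
FIRST(K) = {ε}
FIRST(S) = {ε, false, id}  (via Q false Q id)
FOLLOW(S) includes $ since S is the start symbol.
FOLLOW(S): in S→id Q S K, S is followed by K with FIRST {ε}; in S→id Q S K, the suffix after S is nullable (adds nothing new). Thus FOLLOW(S) = {$}.
For S → id Q S K: FIRST(id Q S K) = {id}, so it goes in M[S, t] for t ∈ {id}.
For S → Q false Q id: FIRST(Q false Q id) = {false}, so it goes in M[S, t] for t ∈ {false}.
For S → ε: FIRST(ε) = {ε}, so it goes in M[S, t] for t ∈ {}; since ε ∈ FIRST, also for every t ∈ FOLLOW(S) = {$}.

S → id Q S K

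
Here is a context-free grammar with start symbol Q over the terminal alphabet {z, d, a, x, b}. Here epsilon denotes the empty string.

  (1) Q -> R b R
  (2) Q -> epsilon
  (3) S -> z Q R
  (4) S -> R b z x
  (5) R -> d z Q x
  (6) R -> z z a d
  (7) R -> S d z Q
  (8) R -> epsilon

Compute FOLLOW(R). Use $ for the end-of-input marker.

FIRST(Q) = {epsilon, b, d, z}  (via R b R)
FIRST(S) = {b, d, z}  (via R b z x)
FIRST(R) = {epsilon, b, d, z}  (via S d z Q)
FOLLOW(Q) includes $ since Q is the start symbol.
FOLLOW(S): in R->S d z Q, S is followed by d z Q with FIRST {d}. Thus FOLLOW(S) = {d}.
FOLLOW(Q): in S->z Q R, Q is followed by R with FIRST {epsilon, b, d, z}; in S->z Q R, the suffix after Q is nullable, so FOLLOW(Q) ⊇ FOLLOW(S) = {d}; in R->d z Q x, Q is followed by x with FIRST {x}; in R->S d z Q, the suffix after Q is empty, so FOLLOW(Q) ⊇ FOLLOW(R) = {$, b, d, x, z}. Thus FOLLOW(Q) = {$, b, d, x, z}.
FOLLOW(R): in Q->R b R (occurrence 1), R is followed by b R with FIRST {b}; in Q->R b R (occurrence 2), the suffix after R is empty, so FOLLOW(R) ⊇ FOLLOW(Q) = {$, b, d, x, z}; in S->z Q R, the suffix after R is empty, so FOLLOW(R) ⊇ FOLLOW(S) = {d}; in S->R b z x, R is followed by b z x with FIRST {b}. Thus FOLLOW(R) = {$, b, d, x, z}.

{$, b, d, x, z}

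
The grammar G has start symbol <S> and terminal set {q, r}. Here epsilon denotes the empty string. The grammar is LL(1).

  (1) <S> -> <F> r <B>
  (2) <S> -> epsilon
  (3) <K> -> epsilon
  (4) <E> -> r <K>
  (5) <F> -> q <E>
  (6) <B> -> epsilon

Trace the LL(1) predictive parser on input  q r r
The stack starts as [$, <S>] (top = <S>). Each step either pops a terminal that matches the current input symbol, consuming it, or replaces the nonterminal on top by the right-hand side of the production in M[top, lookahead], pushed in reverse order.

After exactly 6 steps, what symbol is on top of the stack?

step 1: stack=$ <S>  input=q r r $  — expand <S> -> <F> r <B>
step 2: stack=$ <B> r <F>  input=q r r $  — expand <F> -> q <E>
step 3: stack=$ <B> r <E> q  input=q r r $  — match q
step 4: stack=$ <B> r <E>  input=r r $  — expand <E> -> r <K>
step 5: stack=$ <B> r <K> r  input=r r $  — match r
step 6: stack=$ <B> r <K>  input=r $  — expand <K> -> epsilon
Stack after step 6: $ <B> r (top = r).

r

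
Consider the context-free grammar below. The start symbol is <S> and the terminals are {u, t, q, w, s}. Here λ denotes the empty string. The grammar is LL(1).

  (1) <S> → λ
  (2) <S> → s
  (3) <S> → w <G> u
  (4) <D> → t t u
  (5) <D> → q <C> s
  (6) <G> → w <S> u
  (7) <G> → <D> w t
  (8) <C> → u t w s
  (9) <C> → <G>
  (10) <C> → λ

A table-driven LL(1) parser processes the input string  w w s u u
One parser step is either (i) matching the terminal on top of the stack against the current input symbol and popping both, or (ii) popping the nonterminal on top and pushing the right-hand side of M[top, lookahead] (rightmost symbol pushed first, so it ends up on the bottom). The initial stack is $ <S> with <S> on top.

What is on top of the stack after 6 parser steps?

     Stack        Input        Action
  1  $ <S>        w w s u u $  expand <S> → w <G> u
  2  $ u <G> w    w w s u u $  match w
  3  $ u <G>      w s u u $    expand <G> → w <S> u
  4  $ u u <S> w  w s u u $    match w
  5  $ u u <S>    s u u $      expand <S> → s
  6  $ u u s      s u u $      match s
Stack after step 6: $ u u (top = u).

u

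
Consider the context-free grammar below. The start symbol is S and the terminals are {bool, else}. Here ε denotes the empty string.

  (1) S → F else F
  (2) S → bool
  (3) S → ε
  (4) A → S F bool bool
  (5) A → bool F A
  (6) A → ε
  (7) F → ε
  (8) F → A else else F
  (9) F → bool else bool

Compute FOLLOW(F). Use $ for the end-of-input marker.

{$, bool, else}

FIRST(S) = {ε, bool, else}  (via F else F)
FIRST(A) = {ε, bool, else}  (via S F bool bool)
FIRST(F) = {ε, bool, else}  (via A else else F)
FOLLOW(S) includes $ since S is the start symbol.
FOLLOW(S): in A→S F bool bool, S is followed by F bool bool with FIRST {bool, else}. Thus FOLLOW(S) = {$, bool, else}.
FOLLOW(A): in A→bool F A, the suffix after A is empty (adds nothing new); in F→A else else F, A is followed by else else F with FIRST {else}. Thus FOLLOW(A) = {else}.
FOLLOW(F): in S→F else F (occurrence 1), F is followed by else F with FIRST {else}; in S→F else F (occurrence 2), the suffix after F is empty, so FOLLOW(F) ⊇ FOLLOW(S) = {$, bool, else}; in A→S F bool bool, F is followed by bool bool with FIRST {bool}; in A→bool F A, F is followed by A with FIRST {ε, bool, else}; in A→bool F A, the suffix after F is nullable, so FOLLOW(F) ⊇ FOLLOW(A) = {else}; in F→A else else F, the suffix after F is empty (adds nothing new). Thus FOLLOW(F) = {$, bool, else}.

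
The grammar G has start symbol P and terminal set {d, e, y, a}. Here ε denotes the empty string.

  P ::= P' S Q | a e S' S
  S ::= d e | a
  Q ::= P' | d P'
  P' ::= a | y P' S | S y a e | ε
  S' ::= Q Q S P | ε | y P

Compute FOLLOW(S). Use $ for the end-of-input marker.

{$, a, d, y}

FIRST(S): from S::=d e we get {d}; from S::=a we get {a}. So FIRST(S) = {a, d}.
FIRST(P'): from P'::=a we get {a}; from P'::=y P' S we get {y}; from P'::=S y a e we get {a, d}; from P'::=ε we get {ε}. So FIRST(P') = {ε, a, d, y}.
FIRST(P): from P::=P' S Q we get {a, d, y}; from P::=a e S' S we get {a}. So FIRST(P) = {a, d, y}.
FIRST(Q): from Q::=P' we get {ε, a, d, y}; from Q::=d P' we get {d}. So FIRST(Q) = {ε, a, d, y}.
FIRST(S'): from S'::=Q Q S P we get {a, d, y}; from S'::=ε we get {ε}; from S'::=y P we get {y}. So FIRST(S') = {ε, a, d, y}.
FOLLOW(P) includes $ since P is the start symbol.
FOLLOW(S'): in P::=a e S' S, S' is followed by S with FIRST {a, d}. Thus FOLLOW(S') = {a, d}.
FOLLOW(P): in S'::=Q Q S P, the suffix after P is empty, so FOLLOW(P) ⊇ FOLLOW(S') = {a, d}; in S'::=y P, the suffix after P is empty, so FOLLOW(P) ⊇ FOLLOW(S') = {a, d}. Thus FOLLOW(P) = {$, a, d}.
FOLLOW(Q): in P::=P' S Q, the suffix after Q is empty, so FOLLOW(Q) ⊇ FOLLOW(P) = {$, a, d}; in S'::=Q Q S P (occurrence 1), Q is followed by Q S P with FIRST {a, d, y}; in S'::=Q Q S P (occurrence 2), Q is followed by S P with FIRST {a, d}. Thus FOLLOW(Q) = {$, a, d, y}.
FOLLOW(P'): in P::=P' S Q, P' is followed by S Q with FIRST {a, d}; in Q::=P', the suffix after P' is empty, so FOLLOW(P') ⊇ FOLLOW(Q) = {$, a, d, y}; in Q::=d P', the suffix after P' is empty, so FOLLOW(P') ⊇ FOLLOW(Q) = {$, a, d, y}; in P'::=y P' S, P' is followed by S with FIRST {a, d}. Thus FOLLOW(P') = {$, a, d, y}.
FOLLOW(S): in P::=P' S Q, S is followed by Q with FIRST {ε, a, d, y}; in P::=P' S Q, the suffix after S is nullable, so FOLLOW(S) ⊇ FOLLOW(P) = {$, a, d}; in P::=a e S' S, the suffix after S is empty, so FOLLOW(S) ⊇ FOLLOW(P) = {$, a, d}; in P'::=y P' S, the suffix after S is empty, so FOLLOW(S) ⊇ FOLLOW(P') = {$, a, d, y}; in P'::=S y a e, S is followed by y a e with FIRST {y}; in S'::=Q Q S P, S is followed by P with FIRST {a, d, y}. Thus FOLLOW(S) = {$, a, d, y}.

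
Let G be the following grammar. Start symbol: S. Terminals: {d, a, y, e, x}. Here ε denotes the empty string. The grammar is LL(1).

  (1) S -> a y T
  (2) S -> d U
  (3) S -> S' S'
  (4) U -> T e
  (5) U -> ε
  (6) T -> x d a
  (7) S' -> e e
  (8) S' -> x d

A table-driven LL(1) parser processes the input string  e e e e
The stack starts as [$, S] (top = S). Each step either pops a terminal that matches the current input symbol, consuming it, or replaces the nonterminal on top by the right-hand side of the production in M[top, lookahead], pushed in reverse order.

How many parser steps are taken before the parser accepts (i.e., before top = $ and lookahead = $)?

step 1: stack=$ S  input=e e e e $  — expand S -> S' S'
step 2: stack=$ S' S'  input=e e e e $  — expand S' -> e e
step 3: stack=$ S' e e  input=e e e e $  — match e
step 4: stack=$ S' e  input=e e e $  — match e
step 5: stack=$ S'  input=e e $  — expand S' -> e e
step 6: stack=$ e e  input=e e $  — match e
step 7: stack=$ e  input=e $  — match e
Accept reached after 7 steps.

7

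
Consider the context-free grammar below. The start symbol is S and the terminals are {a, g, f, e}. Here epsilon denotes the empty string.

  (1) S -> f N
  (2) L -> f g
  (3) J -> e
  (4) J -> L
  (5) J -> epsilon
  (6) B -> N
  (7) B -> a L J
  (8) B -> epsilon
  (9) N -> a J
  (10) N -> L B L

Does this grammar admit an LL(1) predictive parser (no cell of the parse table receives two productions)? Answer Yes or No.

FIRST(S) = {f}
FIRST(L) = {f}
FIRST(J) = {epsilon, e, f}
FIRST(B) = {epsilon, a, f}
FIRST(N) = {a, f}
FOLLOW(S) = {$}
FOLLOW(L) = {$, a, e, f}
FOLLOW(J) = {$, f}
FOLLOW(B) = {f}
FOLLOW(N) = {$, f}
Cell M[B, a] receives both B -> N and B -> a L J — the grammar is not LL(1).

No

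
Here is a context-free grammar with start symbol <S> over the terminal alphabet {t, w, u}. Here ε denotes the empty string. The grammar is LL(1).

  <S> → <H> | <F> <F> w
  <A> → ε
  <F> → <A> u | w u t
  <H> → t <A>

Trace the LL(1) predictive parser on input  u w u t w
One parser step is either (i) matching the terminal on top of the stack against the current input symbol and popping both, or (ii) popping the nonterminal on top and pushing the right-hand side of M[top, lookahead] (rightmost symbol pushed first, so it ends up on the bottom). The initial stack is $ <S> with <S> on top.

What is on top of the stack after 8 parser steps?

     Stack          Input        Action
  1  $ <S>          u w u t w $  expand <S> → <F> <F> w
  2  $ w <F> <F>    u w u t w $  expand <F> → <A> u
  3  $ w <F> u <A>  u w u t w $  expand <A> → ε
  4  $ w <F> u      u w u t w $  match u
  5  $ w <F>        w u t w $    expand <F> → w u t
  6  $ w t u w      w u t w $    match w
  7  $ w t u        u t w $      match u
  8  $ w t          t w $        match t
Stack after step 8: $ w (top = w).

w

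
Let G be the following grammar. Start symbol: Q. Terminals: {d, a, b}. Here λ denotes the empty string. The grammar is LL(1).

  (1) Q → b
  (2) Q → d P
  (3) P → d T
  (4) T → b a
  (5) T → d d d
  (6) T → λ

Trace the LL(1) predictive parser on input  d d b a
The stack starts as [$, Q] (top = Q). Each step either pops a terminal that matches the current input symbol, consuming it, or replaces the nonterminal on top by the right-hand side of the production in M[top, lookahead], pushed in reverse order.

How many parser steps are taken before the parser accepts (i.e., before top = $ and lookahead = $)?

step 1: stack=$ Q  input=d d b a $  — expand Q → d P
step 2: stack=$ P d  input=d d b a $  — match d
step 3: stack=$ P  input=d b a $  — expand P → d T
step 4: stack=$ T d  input=d b a $  — match d
step 5: stack=$ T  input=b a $  — expand T → b a
step 6: stack=$ a b  input=b a $  — match b
step 7: stack=$ a  input=a $  — match a
Accept reached after 7 steps.

7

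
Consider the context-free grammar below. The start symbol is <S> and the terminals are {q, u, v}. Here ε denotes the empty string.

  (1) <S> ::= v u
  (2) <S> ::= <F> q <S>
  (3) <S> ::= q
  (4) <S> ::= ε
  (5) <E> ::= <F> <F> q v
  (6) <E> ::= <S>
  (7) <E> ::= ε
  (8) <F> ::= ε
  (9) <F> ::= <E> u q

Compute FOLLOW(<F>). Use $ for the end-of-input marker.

FIRST(<S>) = {ε, q, u, v}  (via <F> q <S>)
FIRST(<E>) = {ε, q, u, v}  (via <F> <F> q v, <S>)
FIRST(<F>) = {ε, q, u, v}  (via <E> u q)
FOLLOW(<S>) includes $ since <S> is the start symbol.
FOLLOW(<E>): in <F>::=<E> u q, <E> is followed by u q with FIRST {u}. Thus FOLLOW(<E>) = {u}.
FOLLOW(<S>): in <S>::=<F> q <S>, the suffix after <S> is empty (adds nothing new); in <E>::=<S>, the suffix after <S> is empty, so FOLLOW(<S>) ⊇ FOLLOW(<E>) = {u}. Thus FOLLOW(<S>) = {$, u}.
FOLLOW(<F>): in <S>::=<F> q <S>, <F> is followed by q <S> with FIRST {q}; in <E>::=<F> <F> q v (occurrence 1), <F> is followed by <F> q v with FIRST {q, u, v}; in <E>::=<F> <F> q v (occurrence 2), <F> is followed by q v with FIRST {q}. Thus FOLLOW(<F>) = {q, u, v}.

{q, u, v}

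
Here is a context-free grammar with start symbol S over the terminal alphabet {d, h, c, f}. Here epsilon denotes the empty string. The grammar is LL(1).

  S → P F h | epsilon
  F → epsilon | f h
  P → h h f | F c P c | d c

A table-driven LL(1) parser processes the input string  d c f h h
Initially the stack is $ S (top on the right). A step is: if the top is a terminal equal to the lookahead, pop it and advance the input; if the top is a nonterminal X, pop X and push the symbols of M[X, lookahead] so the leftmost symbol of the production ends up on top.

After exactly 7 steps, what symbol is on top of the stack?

h

     Stack      Input        Action
  1  $ S        d c f h h $  expand S → P F h
  2  $ h F P    d c f h h $  expand P → d c
  3  $ h F c d  d c f h h $  match d
  4  $ h F c    c f h h $    match c
  5  $ h F      f h h $      expand F → f h
  6  $ h h f    f h h $      match f
  7  $ h h      h h $        match h
Stack after step 7: $ h (top = h).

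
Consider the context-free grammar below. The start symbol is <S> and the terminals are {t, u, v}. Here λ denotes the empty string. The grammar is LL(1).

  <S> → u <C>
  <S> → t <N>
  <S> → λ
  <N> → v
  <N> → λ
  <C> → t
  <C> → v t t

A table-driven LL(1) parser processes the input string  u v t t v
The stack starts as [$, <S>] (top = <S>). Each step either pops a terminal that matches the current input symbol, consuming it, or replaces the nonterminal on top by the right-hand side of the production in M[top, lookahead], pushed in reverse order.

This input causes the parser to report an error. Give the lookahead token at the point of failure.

     Stack    Input        Action
  1  $ <S>    u v t t v $  expand <S> → u <C>
  2  $ <C> u  u v t t v $  match u
  3  $ <C>    v t t v $    expand <C> → v t t
  4  $ t t v  v t t v $    match v
  5  $ t t    t t v $      match t
  6  $ t      t v $        match t
  7  $        v $          error: stack empty but input remains

v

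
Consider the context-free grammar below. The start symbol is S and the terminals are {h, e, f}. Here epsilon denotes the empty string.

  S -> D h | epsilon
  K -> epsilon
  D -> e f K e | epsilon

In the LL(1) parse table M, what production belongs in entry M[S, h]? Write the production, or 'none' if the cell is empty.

FIRST(K): from K->epsilon we get {epsilon}. So FIRST(K) = {epsilon}.
FIRST(D): from D->e f K e we get {e}; from D->epsilon we get {epsilon}. So FIRST(D) = {epsilon, e}.
FIRST(S): from S->D h we get {e, h}; from S->epsilon we get {epsilon}. So FIRST(S) = {epsilon, e, h}.
FOLLOW(S) includes $ since S is the start symbol.
FOLLOW(S): S appears on no right-hand side. Thus FOLLOW(S) = {$}.
For S -> D h: FIRST(D h) = {e, h}, so it goes in M[S, t] for t ∈ {e, h}.
For S -> epsilon: FIRST(epsilon) = {epsilon}, so it goes in M[S, t] for t ∈ {}; since epsilon ∈ FIRST, also for every t ∈ FOLLOW(S) = {$}.

S -> D h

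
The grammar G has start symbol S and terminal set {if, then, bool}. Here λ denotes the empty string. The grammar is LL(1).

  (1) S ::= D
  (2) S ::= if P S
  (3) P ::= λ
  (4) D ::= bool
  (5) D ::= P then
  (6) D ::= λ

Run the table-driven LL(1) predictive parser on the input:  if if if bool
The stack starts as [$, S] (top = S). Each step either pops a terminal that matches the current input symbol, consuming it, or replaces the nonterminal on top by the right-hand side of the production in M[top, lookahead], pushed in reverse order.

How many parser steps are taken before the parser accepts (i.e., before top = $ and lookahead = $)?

      Stack     Input            Action
   1  $ S       if if if bool $  expand S ::= if P S
   2  $ S P if  if if if bool $  match if
   3  $ S P     if if bool $     expand P ::= λ
   4  $ S       if if bool $     expand S ::= if P S
   5  $ S P if  if if bool $     match if
   6  $ S P     if bool $        expand P ::= λ
   7  $ S       if bool $        expand S ::= if P S
   8  $ S P if  if bool $        match if
   9  $ S P     bool $           expand P ::= λ
  10  $ S       bool $           expand S ::= D
  11  $ D       bool $           expand D ::= bool
  12  $ bool    bool $           match bool
Accept reached after 12 steps.

12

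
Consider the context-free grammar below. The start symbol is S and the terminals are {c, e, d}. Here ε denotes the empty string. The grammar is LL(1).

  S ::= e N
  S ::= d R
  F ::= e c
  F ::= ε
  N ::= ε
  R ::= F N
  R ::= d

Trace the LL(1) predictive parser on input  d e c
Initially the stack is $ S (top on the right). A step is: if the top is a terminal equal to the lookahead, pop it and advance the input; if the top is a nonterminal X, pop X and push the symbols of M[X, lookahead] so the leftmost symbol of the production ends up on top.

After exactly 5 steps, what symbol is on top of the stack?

     Stack    Input    Action
  1  $ S      d e c $  expand S ::= d R
  2  $ R d    d e c $  match d
  3  $ R      e c $    expand R ::= F N
  4  $ N F    e c $    expand F ::= e c
  5  $ N c e  e c $    match e
Stack after step 5: $ N c (top = c).

c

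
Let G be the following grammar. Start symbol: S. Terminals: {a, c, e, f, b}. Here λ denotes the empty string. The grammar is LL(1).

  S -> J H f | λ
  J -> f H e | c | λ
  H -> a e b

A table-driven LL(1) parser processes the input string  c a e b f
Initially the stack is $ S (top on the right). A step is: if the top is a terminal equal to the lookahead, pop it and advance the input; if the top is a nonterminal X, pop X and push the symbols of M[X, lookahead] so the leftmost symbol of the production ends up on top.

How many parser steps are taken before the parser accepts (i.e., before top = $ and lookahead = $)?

     Stack      Input        Action
  1  $ S        c a e b f $  expand S -> J H f
  2  $ f H J    c a e b f $  expand J -> c
  3  $ f H c    c a e b f $  match c
  4  $ f H      a e b f $    expand H -> a e b
  5  $ f b e a  a e b f $    match a
  6  $ f b e    e b f $      match e
  7  $ f b      b f $        match b
  8  $ f        f $          match f
Accept reached after 8 steps.

8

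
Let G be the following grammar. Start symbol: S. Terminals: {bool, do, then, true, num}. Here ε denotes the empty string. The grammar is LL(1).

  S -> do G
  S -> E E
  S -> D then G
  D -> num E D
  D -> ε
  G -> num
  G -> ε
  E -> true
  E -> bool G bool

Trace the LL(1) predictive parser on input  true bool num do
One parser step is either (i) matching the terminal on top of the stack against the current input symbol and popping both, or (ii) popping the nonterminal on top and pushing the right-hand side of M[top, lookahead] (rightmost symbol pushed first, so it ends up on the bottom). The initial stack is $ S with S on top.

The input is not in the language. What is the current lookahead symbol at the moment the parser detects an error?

do

step 1: stack=$ S  input=true bool num do $  — expand S -> E E
step 2: stack=$ E E  input=true bool num do $  — expand E -> true
step 3: stack=$ E true  input=true bool num do $  — match true
step 4: stack=$ E  input=bool num do $  — expand E -> bool G bool
step 5: stack=$ bool G bool  input=bool num do $  — match bool
step 6: stack=$ bool G  input=num do $  — expand G -> num
step 7: stack=$ bool num  input=num do $  — match num
step 8: stack=$ bool  input=do $  — error: top is terminal bool but lookahead is do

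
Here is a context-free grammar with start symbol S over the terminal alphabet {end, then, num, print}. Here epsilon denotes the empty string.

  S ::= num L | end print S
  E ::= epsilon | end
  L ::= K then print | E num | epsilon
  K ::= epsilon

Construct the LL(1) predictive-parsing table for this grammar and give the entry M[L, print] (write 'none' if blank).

FIRST(S): from S::=num L we get {num}; from S::=end print S we get {end}. So FIRST(S) = {end, num}.
FIRST(E): from E::=epsilon we get {epsilon}; from E::=end we get {end}. So FIRST(E) = {epsilon, end}.
FIRST(K): from K::=epsilon we get {epsilon}. So FIRST(K) = {epsilon}.
FIRST(L): from L::=K then print we get {then}; from L::=E num we get {end, num}; from L::=epsilon we get {epsilon}. So FIRST(L) = {epsilon, end, num, then}.
FOLLOW(S) includes $ since S is the start symbol.
FOLLOW(S): in S::=end print S, the suffix after S is empty (adds nothing new). Thus FOLLOW(S) = {$}.
FOLLOW(L): in S::=num L, the suffix after L is empty, so FOLLOW(L) ⊇ FOLLOW(S) = {$}. Thus FOLLOW(L) = {$}.
For L ::= K then print: FIRST(K then print) = {then}, so it goes in M[L, t] for t ∈ {then}.
For L ::= E num: FIRST(E num) = {end, num}, so it goes in M[L, t] for t ∈ {end, num}.
For L ::= epsilon: FIRST(epsilon) = {epsilon}, so it goes in M[L, t] for t ∈ {}; since epsilon ∈ FIRST, also for every t ∈ FOLLOW(L) = {$}.
None of these place a production in M[L, print].

none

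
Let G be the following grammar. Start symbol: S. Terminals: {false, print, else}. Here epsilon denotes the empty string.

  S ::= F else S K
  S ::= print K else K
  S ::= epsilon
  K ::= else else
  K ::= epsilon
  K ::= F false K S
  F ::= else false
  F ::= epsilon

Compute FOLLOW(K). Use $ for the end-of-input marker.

FIRST(F): from F::=else false we get {else}; from F::=epsilon we get {epsilon}. So FIRST(F) = {epsilon, else}.
FIRST(S): from S::=F else S K we get {else}; from S::=print K else K we get {print}; from S::=epsilon we get {epsilon}. So FIRST(S) = {epsilon, else, print}.
FIRST(K): from K::=else else we get {else}; from K::=epsilon we get {epsilon}; from K::=F false K S we get {else, false}. So FIRST(K) = {epsilon, else, false}.
FOLLOW(S) includes $ since S is the start symbol.
FOLLOW(F): in S::=F else S K, F is followed by else S K with FIRST {else}; in K::=F false K S, F is followed by false K S with FIRST {false}. Thus FOLLOW(F) = {else, false}.
FOLLOW(S): in S::=F else S K, S is followed by K with FIRST {epsilon, else, false}; in S::=F else S K, the suffix after S is nullable (adds nothing new); in K::=F false K S, the suffix after S is empty, so FOLLOW(S) ⊇ FOLLOW(K) = {$, else, false, print}. Thus FOLLOW(S) = {$, else, false, print}.
FOLLOW(K): in S::=F else S K, the suffix after K is empty, so FOLLOW(K) ⊇ FOLLOW(S) = {$, else, false, print}; in S::=print K else K (occurrence 1), K is followed by else K with FIRST {else}; in S::=print K else K (occurrence 2), the suffix after K is empty, so FOLLOW(K) ⊇ FOLLOW(S) = {$, else, false, print}; in K::=F false K S, K is followed by S with FIRST {epsilon, else, print}; in K::=F false K S, the suffix after K is nullable (adds nothing new). Thus FOLLOW(K) = {$, else, false, print}.

{$, else, false, print}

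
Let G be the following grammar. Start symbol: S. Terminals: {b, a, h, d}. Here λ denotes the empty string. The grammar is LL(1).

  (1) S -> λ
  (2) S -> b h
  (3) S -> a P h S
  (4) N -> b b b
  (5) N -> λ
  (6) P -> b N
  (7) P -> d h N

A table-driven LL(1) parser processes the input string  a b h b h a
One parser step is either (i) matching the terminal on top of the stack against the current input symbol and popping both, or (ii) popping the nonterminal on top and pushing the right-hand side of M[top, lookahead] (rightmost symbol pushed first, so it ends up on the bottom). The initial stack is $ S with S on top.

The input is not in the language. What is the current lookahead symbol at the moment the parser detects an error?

      Stack      Input          Action
   1  $ S        a b h b h a $  expand S -> a P h S
   2  $ S h P a  a b h b h a $  match a
   3  $ S h P    b h b h a $    expand P -> b N
   4  $ S h N b  b h b h a $    match b
   5  $ S h N    h b h a $      expand N -> λ
   6  $ S h      h b h a $      match h
   7  $ S        b h a $        expand S -> b h
   8  $ h b      b h a $        match b
   9  $ h        h a $          match h
  10  $          a $            error: stack empty but input remains

a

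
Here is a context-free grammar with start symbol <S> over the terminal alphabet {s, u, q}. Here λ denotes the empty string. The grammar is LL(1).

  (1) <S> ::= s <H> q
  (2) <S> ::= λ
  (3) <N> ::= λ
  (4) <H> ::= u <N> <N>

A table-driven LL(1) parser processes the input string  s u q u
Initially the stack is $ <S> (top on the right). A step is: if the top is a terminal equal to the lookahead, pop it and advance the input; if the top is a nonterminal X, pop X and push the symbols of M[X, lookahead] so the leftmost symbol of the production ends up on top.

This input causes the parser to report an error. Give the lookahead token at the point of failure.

step 1: stack=$ <S>  input=s u q u $  — expand <S> ::= s <H> q
step 2: stack=$ q <H> s  input=s u q u $  — match s
step 3: stack=$ q <H>  input=u q u $  — expand <H> ::= u <N> <N>
step 4: stack=$ q <N> <N> u  input=u q u $  — match u
step 5: stack=$ q <N> <N>  input=q u $  — expand <N> ::= λ
step 6: stack=$ q <N>  input=q u $  — expand <N> ::= λ
step 7: stack=$ q  input=q u $  — match q
step 8: stack=$  input=u $  — error: stack empty but input remains

u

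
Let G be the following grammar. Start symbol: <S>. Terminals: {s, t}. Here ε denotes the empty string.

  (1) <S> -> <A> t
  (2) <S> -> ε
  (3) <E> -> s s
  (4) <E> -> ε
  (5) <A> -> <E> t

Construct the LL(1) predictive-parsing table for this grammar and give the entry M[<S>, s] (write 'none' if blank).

<S> -> <A> t

FIRST(<E>): from <E>->s s we get {s}; from <E>->ε we get {ε}. So FIRST(<E>) = {ε, s}.
FIRST(<A>): from <A>-><E> t we get {s, t}. So FIRST(<A>) = {s, t}.
FIRST(<S>): from <S>-><A> t we get {s, t}; from <S>->ε we get {ε}. So FIRST(<S>) = {ε, s, t}.
FOLLOW(<S>) includes $ since <S> is the start symbol.
FOLLOW(<S>): <S> appears on no right-hand side. Thus FOLLOW(<S>) = {$}.
For <S> -> <A> t: FIRST(<A> t) = {s, t}, so it goes in M[<S>, t] for t ∈ {s, t}.
For <S> -> ε: FIRST(ε) = {ε}, so it goes in M[<S>, t] for t ∈ {}; since ε ∈ FIRST, also for every t ∈ FOLLOW(<S>) = {$}.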